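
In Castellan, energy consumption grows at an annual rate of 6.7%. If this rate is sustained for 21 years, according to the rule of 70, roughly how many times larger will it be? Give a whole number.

70/6.7 ≈ 10.45 years per doubling.
21 years fits 2 doublings: 2^2 = 4.

approximately 4 times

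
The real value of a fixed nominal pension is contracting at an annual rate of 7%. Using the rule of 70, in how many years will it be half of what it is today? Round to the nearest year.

Halving time ≈ 70 / 7 = 10.00 → 10 years.

about 10 years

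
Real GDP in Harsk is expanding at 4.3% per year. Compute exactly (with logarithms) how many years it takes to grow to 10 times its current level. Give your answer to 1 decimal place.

t = ln(10) / ln(1 + 0.043) = 2.3026 / 0.042101 ≈ 54.69.

54.7 years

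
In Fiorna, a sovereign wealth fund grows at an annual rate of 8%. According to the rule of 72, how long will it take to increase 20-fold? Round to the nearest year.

≈ 39 years

Doubling time ≈ 72/8 = 9.00 years.
20× is log₂ 20 ≈ 4.32 doublings, so ≈ 4.32 × 9.00 = 39 years.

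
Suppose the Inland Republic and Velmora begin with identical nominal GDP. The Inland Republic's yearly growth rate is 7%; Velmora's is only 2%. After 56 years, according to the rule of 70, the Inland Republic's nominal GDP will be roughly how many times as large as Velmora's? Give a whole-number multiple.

Rate gap = 7% − 2% = 5 points.
The ratio doubles every 70/5 ≈ 14.00 years.
56/14.00 ≈ 4.00 doublings → ratio ≈ 2^4.00 ≈ 16.

about 16 times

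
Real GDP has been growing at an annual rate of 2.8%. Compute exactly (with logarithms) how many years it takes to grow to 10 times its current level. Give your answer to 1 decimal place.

t = ln(10) / ln(1 + 0.028) = 2.3026 / 0.027615 ≈ 83.38.

83.4 years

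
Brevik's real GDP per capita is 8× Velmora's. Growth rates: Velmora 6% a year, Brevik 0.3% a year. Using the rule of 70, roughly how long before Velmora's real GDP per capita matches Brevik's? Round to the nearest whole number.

around 37 years

Velmora gains on Brevik at 6% − 0.3% = 5.7 points a year.
At that relative rate the gap halves every 70/5.7 ≈ 12.28 years.
An 8× gap closes after 3 halvings: 3 × 12.28 ≈ 37 years.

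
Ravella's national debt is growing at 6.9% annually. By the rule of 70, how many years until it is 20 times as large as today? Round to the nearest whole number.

roughly 44 years

Doubling time ≈ 70/6.9 = 10.14 years.
Reaching 20× takes log₂(20) ≈ 4.32 doublings.
4.32 × 10.14 ≈ 44 years.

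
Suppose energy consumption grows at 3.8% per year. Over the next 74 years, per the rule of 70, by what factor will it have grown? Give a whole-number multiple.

Doubling time ≈ 70/3.8 = 18.42 years.
74/18.42 ≈ 4 doublings, so about 2^4 = 16×.

about 16 times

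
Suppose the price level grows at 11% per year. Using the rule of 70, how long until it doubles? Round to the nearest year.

≈ 6 years

Doubling time ≈ 70 / 11 = 6.36 years.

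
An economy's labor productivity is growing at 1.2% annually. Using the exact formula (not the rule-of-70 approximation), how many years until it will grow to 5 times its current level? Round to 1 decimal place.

134.9 years

t = ln(5) / ln(1 + 0.012) = 1.6094 / 0.011929 ≈ 134.91.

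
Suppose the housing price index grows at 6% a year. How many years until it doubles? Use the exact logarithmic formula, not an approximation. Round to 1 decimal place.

11.9 years

t = ln(2) / ln(1 + 0.06) = 0.6931 / 0.058269 ≈ 11.89.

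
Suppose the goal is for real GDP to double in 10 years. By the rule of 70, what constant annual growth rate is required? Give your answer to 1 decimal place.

70 / 10 ≈ 7.00, so about 7.0% annually.

roughly 7.0%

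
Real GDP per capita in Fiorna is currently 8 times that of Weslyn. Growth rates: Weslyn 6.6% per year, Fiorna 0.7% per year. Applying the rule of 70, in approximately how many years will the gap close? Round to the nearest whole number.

about 36 years

What matters is the difference: 5.9 pp.
Rule of 70 on the gap: the ratio halves every 70/5.9 ≈ 11.86 years.
An 8 times gap closes after 3 halvings: 3 × 11.86 ≈ 36 years.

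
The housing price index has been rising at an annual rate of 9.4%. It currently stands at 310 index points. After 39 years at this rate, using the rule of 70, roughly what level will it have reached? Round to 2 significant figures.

It doubles every 70/9.4 ≈ 7.45 years, so 39 years is 5.23 doublings.
2^5.23 ≈ 37.53; 310 × 37.53 ≈ 12000 index points.

12000 index points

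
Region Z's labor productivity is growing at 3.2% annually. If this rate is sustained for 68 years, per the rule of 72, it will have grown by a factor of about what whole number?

8 times

Doubling time ≈ 72/3.2 = 22.50 years.
68/22.50 ≈ 3 doublings, so about 2^3 = 8×.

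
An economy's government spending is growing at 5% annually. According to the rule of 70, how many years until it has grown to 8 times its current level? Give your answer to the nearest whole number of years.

about 42 years

At 5% it doubles every 70/5 ≈ 14.00 years.
8× is 3 doublings, so 3 × 14.00 ≈ 42 years.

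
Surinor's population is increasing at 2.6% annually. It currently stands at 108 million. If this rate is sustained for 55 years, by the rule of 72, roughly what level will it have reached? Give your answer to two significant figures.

430 million

Doubling time ≈ 72/2.6 = 27.69 years.
55 years is 55/27.69 ≈ 1.99 doublings, a factor of 2^1.99 ≈ 3.97.
108 × 3.97 ≈ 430 million.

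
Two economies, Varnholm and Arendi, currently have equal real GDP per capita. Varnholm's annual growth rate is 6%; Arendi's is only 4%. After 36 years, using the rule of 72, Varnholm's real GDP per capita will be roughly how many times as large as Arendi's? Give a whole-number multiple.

Rate gap = 6% − 4% = 2 points.
The ratio doubles every 72/2 ≈ 36.00 years.
36/36.00 ≈ 1.00 doublings → ratio ≈ 2^1.00 ≈ 2.

roughly 2 times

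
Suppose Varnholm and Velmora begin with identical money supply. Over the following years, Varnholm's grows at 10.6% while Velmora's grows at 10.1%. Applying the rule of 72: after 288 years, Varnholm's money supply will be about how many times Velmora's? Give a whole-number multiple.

≈ 4 times

Varnholm pulls ahead at 0.5 pp per year, so the ratio doubles every 72/0.5 ≈ 144.00 years.
In 288 years that's 2.00 doublings: 2^2.00 ≈ 4.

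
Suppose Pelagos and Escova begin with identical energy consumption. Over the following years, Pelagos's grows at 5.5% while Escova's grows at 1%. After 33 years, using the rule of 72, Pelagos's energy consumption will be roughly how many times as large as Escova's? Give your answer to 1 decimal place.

Only the 4.5-point difference matters.
72/4.5 ≈ 16.00 years per doubling of the ratio; 33 years gives 2.06 doublings, so ≈ 4.2×.

roughly 4.2 times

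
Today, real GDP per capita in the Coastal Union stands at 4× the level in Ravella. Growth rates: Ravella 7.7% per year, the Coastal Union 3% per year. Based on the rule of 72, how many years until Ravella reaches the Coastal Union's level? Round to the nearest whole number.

≈ 31 years

Ravella gains on the Coastal Union at 7.7% − 3% = 4.7 points a year.
At that relative rate the gap halves every 72/4.7 ≈ 15.32 years.
A 4× gap closes after 2 halvings: 2 × 15.32 ≈ 31 years.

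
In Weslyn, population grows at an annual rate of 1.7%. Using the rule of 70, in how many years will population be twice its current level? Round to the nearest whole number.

≈ 41 years

Doubling time ≈ 70 / 1.7 = 41.18 years.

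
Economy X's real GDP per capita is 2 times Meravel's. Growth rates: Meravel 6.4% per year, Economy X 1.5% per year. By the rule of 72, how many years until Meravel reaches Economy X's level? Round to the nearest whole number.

Meravel gains on Economy X at 6.4% − 1.5% = 4.9 points a year.
At that relative rate the gap halves every 72/4.9 ≈ 14.69 years.
A 2 times gap closes after 1 halving: 1 × 14.69 ≈ 15 years.

around 15 years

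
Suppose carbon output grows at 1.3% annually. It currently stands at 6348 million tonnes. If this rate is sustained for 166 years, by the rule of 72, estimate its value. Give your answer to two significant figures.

Doubling time ≈ 72/1.3 = 55.38 years.
166 years is 166/55.38 ≈ 3.00 doublings, a factor of 2^3.00 ≈ 8.00.
6348 × 8.00 ≈ 51000 million tonnes.

roughly 51000 million tonnes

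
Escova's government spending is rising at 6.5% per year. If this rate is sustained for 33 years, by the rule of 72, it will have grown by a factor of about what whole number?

Doubling time ≈ 72/6.5 = 11.08 years.
33/11.08 ≈ 3 doublings, so about 2^3 = 8×.

8 times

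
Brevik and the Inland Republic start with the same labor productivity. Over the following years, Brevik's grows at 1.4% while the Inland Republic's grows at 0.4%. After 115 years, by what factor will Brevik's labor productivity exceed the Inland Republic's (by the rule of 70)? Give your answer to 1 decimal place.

around 3.1 times

Only the 1-point difference matters.
70/1 ≈ 70.00 years per doubling of the ratio; 115 years gives 1.64 doublings, so ≈ 3.1×.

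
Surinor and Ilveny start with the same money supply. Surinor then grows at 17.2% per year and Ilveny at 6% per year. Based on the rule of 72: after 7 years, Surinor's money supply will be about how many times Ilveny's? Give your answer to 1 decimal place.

Rate gap = 17.2% − 6% = 11.2 points.
The ratio doubles every 72/11.2 ≈ 6.43 years.
7/6.43 ≈ 1.09 doublings → ratio ≈ 2^1.09 ≈ 2.1.

approximately 2.1 times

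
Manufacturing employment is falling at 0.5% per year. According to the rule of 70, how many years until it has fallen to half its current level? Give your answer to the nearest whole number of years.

Falling at 0.5%, it halves about every 70/0.5 = 140.00 years.

approximately 140 years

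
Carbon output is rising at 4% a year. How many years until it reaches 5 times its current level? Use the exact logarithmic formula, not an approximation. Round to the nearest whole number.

41 years

t = ln(5) / ln(1 + 0.04) = 1.6094 / 0.039221 ≈ 41.03.
≈ 41 years.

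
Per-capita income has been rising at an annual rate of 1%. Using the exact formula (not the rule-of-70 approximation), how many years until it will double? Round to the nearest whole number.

t = ln(2) / ln(1 + 0.01) = 0.6931 / 0.009950 ≈ 69.66.
≈ 70 years.

70 years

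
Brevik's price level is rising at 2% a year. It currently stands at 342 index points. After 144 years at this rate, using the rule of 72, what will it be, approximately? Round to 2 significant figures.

around 5500 index points

Doubling time ≈ 72/2 = 36.00 years.
144 years is 144/36.00 ≈ 4.00 doublings, a factor of 2^4.00 ≈ 16.00.
342 × 16.00 ≈ 5500 index points.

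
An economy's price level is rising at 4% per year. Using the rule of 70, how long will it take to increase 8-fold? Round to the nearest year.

Doubling time ≈ 70/4 = 17.50 years.
8× is 3 doublings, so 3 × 17.50 ≈ 53 years.

≈ 53 years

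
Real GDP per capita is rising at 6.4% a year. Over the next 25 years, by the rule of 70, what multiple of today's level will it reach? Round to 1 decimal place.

Doubles every ≈ 10.94 years (70/6.4).
25 years is 2.29 doublings; 2^2.29 ≈ 4.9×.

about 4.9 times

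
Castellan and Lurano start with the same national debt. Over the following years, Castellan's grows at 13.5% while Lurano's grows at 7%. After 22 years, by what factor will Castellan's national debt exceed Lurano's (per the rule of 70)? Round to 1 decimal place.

about 4.1 times

Castellan pulls ahead at 6.5 pp per year, so the ratio doubles every 70/6.5 ≈ 10.77 years.
In 22 years that's 2.04 doublings: 2^2.04 ≈ 4.1.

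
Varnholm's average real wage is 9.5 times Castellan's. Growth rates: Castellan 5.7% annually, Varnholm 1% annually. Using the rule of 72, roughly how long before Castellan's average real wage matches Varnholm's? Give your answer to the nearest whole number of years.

Castellan gains on Varnholm at 5.7% − 1% = 4.7 points a year.
At that relative rate the gap halves every 72/4.7 ≈ 15.32 years.
A 9.5 times gap takes log₂(9.5) ≈ 3.25 halvings to close: 3.25 × 15.32 ≈ 50 years.

50 years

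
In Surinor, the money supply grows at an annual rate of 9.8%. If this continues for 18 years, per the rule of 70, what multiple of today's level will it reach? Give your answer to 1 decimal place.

approximately 5.7 times

Doubling time ≈ 70/9.8 = 7.14 years.
18 years / 7.14 ≈ 2.52 doublings → factor 2^2.52 ≈ 5.7.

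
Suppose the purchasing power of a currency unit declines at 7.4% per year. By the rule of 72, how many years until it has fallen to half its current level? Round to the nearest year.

The rule works in reverse for decay: 72/7.4 ≈ 9.73 years to halve.

around 10 years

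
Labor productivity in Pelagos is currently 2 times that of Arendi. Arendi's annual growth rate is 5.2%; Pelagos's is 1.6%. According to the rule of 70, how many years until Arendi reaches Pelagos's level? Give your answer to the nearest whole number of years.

about 19 years

What matters is the difference: 3.6 pp.
Rule of 70 on the gap: the ratio halves every 70/3.6 ≈ 19.44 years.
A 2 times gap closes after 1 halving: 1 × 19.44 ≈ 19 years.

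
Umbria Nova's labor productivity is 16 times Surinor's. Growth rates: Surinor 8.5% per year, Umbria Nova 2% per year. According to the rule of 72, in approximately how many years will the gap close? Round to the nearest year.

around 44 years

The growth-rate gap is 8.5% − 2% = 6.5 percentage points.
So the ratio between them halves every 72/6.5 ≈ 11.08 years.
A 16 times gap closes after 4 halvings: 4 × 11.08 ≈ 44 years.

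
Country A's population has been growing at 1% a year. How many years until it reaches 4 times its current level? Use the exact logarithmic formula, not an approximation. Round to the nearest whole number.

t = ln(4) / ln(1 + 0.01) = 1.3863 / 0.009950 ≈ 139.33.
≈ 139 years.

139 years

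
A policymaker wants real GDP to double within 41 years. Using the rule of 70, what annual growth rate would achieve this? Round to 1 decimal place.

approximately 1.7%

70 / 41 ≈ 1.71, so about 1.7% a year.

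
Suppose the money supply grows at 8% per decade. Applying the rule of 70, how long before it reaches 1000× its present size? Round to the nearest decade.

One doubling takes 70/8 = 8.75 decades.
Reaching 1000× takes log₂(1000) ≈ 9.97 doublings.
9.97 × 8.75 ≈ 87 decades.

approximately 87 decades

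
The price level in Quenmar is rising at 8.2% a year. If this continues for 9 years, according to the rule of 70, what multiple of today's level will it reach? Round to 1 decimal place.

Doubling time ≈ 70/8.2 = 8.54 years.
9 years / 8.54 ≈ 1.05 doublings → factor 2^1.05 ≈ 2.1.

approximately 2.1 times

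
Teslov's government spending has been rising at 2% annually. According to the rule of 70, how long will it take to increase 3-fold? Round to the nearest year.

about 55 years

At 2% it doubles every 70/2 ≈ 35.00 years.
Reaching 3× takes log₂(3) ≈ 1.58 doublings.
1.58 × 35.00 ≈ 55 years.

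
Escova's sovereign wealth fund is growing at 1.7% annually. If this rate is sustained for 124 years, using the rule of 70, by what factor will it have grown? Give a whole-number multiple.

about 8 times

At 1.7% one doubling takes ≈ 41.18 years; 124 years is 3 of them, so ×8.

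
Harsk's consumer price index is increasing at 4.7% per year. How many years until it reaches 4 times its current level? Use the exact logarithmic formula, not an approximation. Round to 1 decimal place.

t = ln(4) / ln(1 + 0.047) = 1.3863 / 0.045929 ≈ 30.18.

30.2 years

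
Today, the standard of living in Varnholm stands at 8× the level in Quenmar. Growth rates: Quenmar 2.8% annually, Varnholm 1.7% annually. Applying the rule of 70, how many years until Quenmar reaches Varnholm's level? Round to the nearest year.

The growth-rate gap is 2.8% − 1.7% = 1.1 percentage points.
So the ratio between them halves every 70/1.1 ≈ 63.64 years.
An 8× gap closes after 3 halvings: 3 × 63.64 ≈ 191 years.

≈ 191 years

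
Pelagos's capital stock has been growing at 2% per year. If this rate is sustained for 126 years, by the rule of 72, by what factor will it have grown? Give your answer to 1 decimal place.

about 11.3 times

Doubling time ≈ 72/2 = 36.00 years.
126 years / 36.00 ≈ 3.50 doublings → factor 2^3.50 ≈ 11.3.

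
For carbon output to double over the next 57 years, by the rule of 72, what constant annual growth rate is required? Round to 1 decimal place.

about 1.3%

72 / 57 ≈ 1.26, so about 1.3% a year.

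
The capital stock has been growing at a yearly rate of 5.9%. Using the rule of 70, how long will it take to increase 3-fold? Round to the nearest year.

Doubling time ≈ 70/5.9 = 11.86 years.
3× is log₂ 3 ≈ 1.58 doublings, so ≈ 1.58 × 11.86 = 19 years.

approximately 19 years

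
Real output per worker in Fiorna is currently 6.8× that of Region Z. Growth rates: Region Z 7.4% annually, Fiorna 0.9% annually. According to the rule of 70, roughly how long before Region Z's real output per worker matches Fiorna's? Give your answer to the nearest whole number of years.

≈ 30 years

What matters is the difference: 6.5 pp.
Rule of 70 on the gap: the ratio halves every 70/6.5 ≈ 10.77 years.
A 6.8× gap takes log₂(6.8) ≈ 2.77 halvings to close: 2.77 × 10.77 ≈ 30 years.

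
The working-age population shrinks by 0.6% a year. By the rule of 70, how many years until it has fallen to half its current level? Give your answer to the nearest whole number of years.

The rule works in reverse for decay: 70/0.6 ≈ 116.67 years to halve.

≈ 117 years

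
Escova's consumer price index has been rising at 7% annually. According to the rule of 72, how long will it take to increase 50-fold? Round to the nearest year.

about 58 years

One doubling takes 72/7 = 10.29 years.
Reaching 50× takes log₂(50) ≈ 5.64 doublings.
5.64 × 10.29 ≈ 58 years.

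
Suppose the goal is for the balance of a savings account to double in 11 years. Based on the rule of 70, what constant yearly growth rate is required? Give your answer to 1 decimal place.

70 / 11 ≈ 6.36, so about 6.4% per year.

6.4% per year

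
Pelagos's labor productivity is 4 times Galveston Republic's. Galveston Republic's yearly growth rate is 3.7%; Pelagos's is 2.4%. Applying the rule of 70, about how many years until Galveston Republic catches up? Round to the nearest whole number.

What matters is the difference: 1.3 pp.
Rule of 70 on the gap: the ratio halves every 70/1.3 ≈ 53.85 years.
A 4 times gap closes after 2 halvings: 2 × 53.85 ≈ 108 years.

108 years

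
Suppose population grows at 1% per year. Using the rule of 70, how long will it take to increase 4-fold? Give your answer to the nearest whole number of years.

140 years

Doubling time ≈ 70/1 = 70.00 years.
4 = 2^2, so 2 doublings → 140 years.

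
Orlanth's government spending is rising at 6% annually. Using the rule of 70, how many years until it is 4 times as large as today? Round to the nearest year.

approximately 23 years

One doubling takes 70/6 = 11.67 years.
4× is 2 doublings, so 2 × 11.67 ≈ 23 years.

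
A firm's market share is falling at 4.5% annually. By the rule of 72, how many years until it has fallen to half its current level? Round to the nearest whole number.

Halving time ≈ 72 / 4.5 = 16.00 → 16 years.

≈ 16 years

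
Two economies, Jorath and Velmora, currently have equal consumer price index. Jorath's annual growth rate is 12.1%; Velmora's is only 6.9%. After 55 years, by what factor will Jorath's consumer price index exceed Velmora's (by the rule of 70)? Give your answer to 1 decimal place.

17.0 times

Only the 5.2-point difference matters.
70/5.2 ≈ 13.46 years per doubling of the ratio; 55 years gives 4.09 doublings, so ≈ 17.0×.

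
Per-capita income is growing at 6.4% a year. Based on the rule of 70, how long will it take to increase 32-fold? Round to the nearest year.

55 years

Doubling time ≈ 70/6.4 = 10.94 years.
32 = 2^5, so 5 doublings → 55 years.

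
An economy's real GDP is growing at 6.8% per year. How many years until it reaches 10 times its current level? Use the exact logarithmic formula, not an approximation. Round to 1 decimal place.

35.0 years

t = ln(10) / ln(1 + 0.068) = 2.3026 / 0.065788 ≈ 35.00.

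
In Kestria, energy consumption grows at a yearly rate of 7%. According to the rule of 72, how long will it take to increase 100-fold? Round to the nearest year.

One doubling takes 72/7 = 10.29 years.
100× is log₂ 100 ≈ 6.64 doublings, so ≈ 6.64 × 10.29 = 68 years.

roughly 68 years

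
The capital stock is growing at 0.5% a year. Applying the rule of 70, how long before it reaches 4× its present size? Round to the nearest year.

Doubling time ≈ 70/0.5 = 140.00 years.
4× is 2 doublings, so 2 × 140.00 ≈ 280 years.

≈ 280 years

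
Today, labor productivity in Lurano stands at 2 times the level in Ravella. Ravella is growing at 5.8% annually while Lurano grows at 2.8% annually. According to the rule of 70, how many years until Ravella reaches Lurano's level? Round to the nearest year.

about 23 years

Ravella gains on Lurano at 5.8% − 2.8% = 3 points a year.
At that relative rate the gap halves every 70/3 ≈ 23.33 years.
A 2 times gap closes after 1 halving: 1 × 23.33 ≈ 23 years.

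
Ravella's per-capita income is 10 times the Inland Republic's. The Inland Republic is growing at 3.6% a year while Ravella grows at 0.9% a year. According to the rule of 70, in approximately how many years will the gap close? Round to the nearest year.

What matters is the difference: 2.7 pp.
Rule of 70 on the gap: the ratio halves every 70/2.7 ≈ 25.93 years.
A 10 times gap takes log₂(10) ≈ 3.32 halvings to close: 3.32 × 25.93 ≈ 86 years.

86 years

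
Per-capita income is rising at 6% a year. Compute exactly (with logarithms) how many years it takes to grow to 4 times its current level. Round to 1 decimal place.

t = ln(4) / ln(1 + 0.06) = 1.3863 / 0.058269 ≈ 23.79.

23.8 years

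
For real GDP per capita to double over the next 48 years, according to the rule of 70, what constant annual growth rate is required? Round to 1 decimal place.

≈ 1.5%

70 / 48 ≈ 1.46, so about 1.5% a year.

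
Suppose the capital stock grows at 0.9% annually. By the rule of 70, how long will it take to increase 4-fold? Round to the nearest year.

One doubling takes 70/0.9 = 77.78 years.
4 = 2^2, so 2 doublings → 156 years.

roughly 156 years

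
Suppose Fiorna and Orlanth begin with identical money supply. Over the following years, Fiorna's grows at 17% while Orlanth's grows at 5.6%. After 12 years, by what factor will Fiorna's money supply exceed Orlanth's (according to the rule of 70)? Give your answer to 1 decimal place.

≈ 3.9 times

Only the 11.4-point difference matters.
70/11.4 ≈ 6.14 years per doubling of the ratio; 12 years gives 1.95 doublings, so ≈ 3.9×.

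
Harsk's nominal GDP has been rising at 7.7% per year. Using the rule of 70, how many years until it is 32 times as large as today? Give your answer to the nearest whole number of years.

roughly 45 years

Doubling time ≈ 70/7.7 = 9.09 years.
32 = 2^5, so 5 doublings → 45 years.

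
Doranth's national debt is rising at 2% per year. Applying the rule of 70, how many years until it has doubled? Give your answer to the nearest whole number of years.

At 2%, doubling takes about 70/2 = 35.00 years.

≈ 35 years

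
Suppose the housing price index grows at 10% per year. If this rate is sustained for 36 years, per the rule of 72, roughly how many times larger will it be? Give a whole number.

Doubling time ≈ 72/10 = 7.20 years.
36/7.20 ≈ 5 doublings, so about 2^5 = 32×.

around 32 times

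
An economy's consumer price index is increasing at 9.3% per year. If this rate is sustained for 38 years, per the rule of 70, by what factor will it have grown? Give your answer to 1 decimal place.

roughly 33.1 times

Doubles every ≈ 7.53 years (70/9.3).
38 years is 5.05 doublings; 2^5.05 ≈ 33.1×.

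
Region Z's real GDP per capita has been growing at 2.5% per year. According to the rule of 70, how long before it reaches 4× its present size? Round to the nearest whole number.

roughly 56 years

Doubling time ≈ 70/2.5 = 28.00 years.
4 = 2^2, so 2 doublings → 56 years.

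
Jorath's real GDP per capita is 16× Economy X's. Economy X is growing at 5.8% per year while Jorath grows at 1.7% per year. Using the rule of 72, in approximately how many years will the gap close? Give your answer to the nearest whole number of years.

What matters is the difference: 4.1 pp.
Rule of 72 on the gap: the ratio halves every 72/4.1 ≈ 17.56 years.
A 16× gap closes after 4 halvings: 4 × 17.56 ≈ 70 years.

≈ 70 years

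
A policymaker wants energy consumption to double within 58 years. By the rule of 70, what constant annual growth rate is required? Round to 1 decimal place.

70 / 58 ≈ 1.21, so about 1.2% a year.

approximately 1.2%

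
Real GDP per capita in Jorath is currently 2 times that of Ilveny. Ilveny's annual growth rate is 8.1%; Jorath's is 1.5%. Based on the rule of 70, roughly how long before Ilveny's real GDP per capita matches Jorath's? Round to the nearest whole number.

around 11 years

What matters is the difference: 6.6 pp.
Rule of 70 on the gap: the ratio halves every 70/6.6 ≈ 10.61 years.
A 2 times gap closes after 1 halving: 1 × 10.61 ≈ 11 years.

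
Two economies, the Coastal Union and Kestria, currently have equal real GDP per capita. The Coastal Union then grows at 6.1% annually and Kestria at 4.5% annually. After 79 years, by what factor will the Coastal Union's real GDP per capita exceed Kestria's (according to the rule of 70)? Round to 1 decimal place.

about 3.5 times

Rate gap = 6.1% − 4.5% = 1.6 points.
The ratio doubles every 70/1.6 ≈ 43.75 years.
79/43.75 ≈ 1.81 doublings → ratio ≈ 2^1.81 ≈ 3.5.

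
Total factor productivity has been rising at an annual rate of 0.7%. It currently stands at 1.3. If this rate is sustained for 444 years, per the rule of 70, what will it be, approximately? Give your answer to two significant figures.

approximately 28

It doubles every 70/0.7 ≈ 100.00 years, so 444 years is 4.44 doublings.
2^4.44 ≈ 21.71; 1.3 × 21.71 ≈ 28.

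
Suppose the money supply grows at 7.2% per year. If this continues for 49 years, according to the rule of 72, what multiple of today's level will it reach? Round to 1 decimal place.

Doubles every ≈ 10.00 years (72/7.2).
49 years is 4.90 doublings; 2^4.90 ≈ 29.9×.

roughly 29.9 times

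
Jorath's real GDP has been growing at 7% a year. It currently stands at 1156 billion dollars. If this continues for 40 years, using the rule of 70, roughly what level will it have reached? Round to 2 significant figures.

Doubling time ≈ 70/7 = 10.00 years.
40 years is 40/10.00 ≈ 4.00 doublings, a factor of 2^4.00 ≈ 16.00.
1156 × 16.00 ≈ 18000 billion dollars.

≈ 18000 billion dollars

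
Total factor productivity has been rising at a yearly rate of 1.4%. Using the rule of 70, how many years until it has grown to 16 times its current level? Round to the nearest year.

approximately 200 years

At 1.4% it doubles every 70/1.4 ≈ 50.00 years.
Getting to 16× needs 4 doublings: 4 × 50.00 ≈ 200 years.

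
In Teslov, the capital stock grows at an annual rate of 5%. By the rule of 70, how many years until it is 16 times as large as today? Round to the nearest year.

Doubling time ≈ 70/5 = 14.00 years.
16× is 4 doublings, so 4 × 14.00 ≈ 56 years.

about 56 years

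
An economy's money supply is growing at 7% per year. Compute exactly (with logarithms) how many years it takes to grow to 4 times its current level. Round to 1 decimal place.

t = ln(4) / ln(1 + 0.07) = 1.3863 / 0.067659 ≈ 20.49.

20.5 years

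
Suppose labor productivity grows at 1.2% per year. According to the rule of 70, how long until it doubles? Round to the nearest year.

70/1.2 ≈ 58.33, so it doubles roughly every 58 years.

around 58 years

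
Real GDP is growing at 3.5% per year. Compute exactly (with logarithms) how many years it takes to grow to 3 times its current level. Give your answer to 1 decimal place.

31.9 years

t = ln(3) / ln(1 + 0.035) = 1.0986 / 0.034401 ≈ 31.94.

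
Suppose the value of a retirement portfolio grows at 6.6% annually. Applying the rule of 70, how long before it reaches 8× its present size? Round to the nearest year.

about 32 years

One doubling takes 70/6.6 = 10.61 years.
8 = 2^3, so 3 doublings → 32 years.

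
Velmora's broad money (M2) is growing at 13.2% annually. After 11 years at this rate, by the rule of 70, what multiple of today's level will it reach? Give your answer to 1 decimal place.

≈ 4.2 times

Doubling time ≈ 70/13.2 = 5.30 years.
11 years / 5.30 ≈ 2.08 doublings → factor 2^2.08 ≈ 4.2.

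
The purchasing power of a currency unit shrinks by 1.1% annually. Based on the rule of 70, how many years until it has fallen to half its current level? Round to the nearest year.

The rule works in reverse for decay: 70/1.1 ≈ 63.64 years to halve.

64 years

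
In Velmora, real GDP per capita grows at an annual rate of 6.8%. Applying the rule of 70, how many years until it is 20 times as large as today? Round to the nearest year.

One doubling takes 70/6.8 = 10.29 years.
20× is log₂ 20 ≈ 4.32 doublings, so ≈ 4.32 × 10.29 = 44 years.

about 44 years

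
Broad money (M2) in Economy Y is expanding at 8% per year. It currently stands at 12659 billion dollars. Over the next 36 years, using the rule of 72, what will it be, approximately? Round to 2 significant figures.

about 200000 billion dollars

It doubles every 72/8 ≈ 9.00 years, so 36 years is 4.00 doublings.
2^4.00 ≈ 16.00; 12659 × 16.00 ≈ 200000 billion dollars.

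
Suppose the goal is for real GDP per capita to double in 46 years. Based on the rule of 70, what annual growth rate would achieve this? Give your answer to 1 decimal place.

roughly 1.5%

70 / 46 ≈ 1.52, so about 1.5% annually.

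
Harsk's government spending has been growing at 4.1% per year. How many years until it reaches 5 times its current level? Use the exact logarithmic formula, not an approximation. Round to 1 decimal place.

40.1 years

t = ln(5) / ln(1 + 0.041) = 1.6094 / 0.040182 ≈ 40.05.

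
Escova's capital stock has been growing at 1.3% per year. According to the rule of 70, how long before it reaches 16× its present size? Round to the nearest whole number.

≈ 215 years

Doubling time ≈ 70/1.3 = 53.85 years.
16× is 4 doublings, so 4 × 53.85 ≈ 215 years.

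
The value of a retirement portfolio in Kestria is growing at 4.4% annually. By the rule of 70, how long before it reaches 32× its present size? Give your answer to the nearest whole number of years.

One doubling takes 70/4.4 = 15.91 years.
32× is 5 doublings, so 5 × 15.91 ≈ 80 years.

around 80 years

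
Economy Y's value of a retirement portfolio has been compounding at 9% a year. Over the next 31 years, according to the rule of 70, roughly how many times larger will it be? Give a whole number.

16 times

70/9 ≈ 7.78 years per doubling.
31 years fits 4 doublings: 2^4 = 16.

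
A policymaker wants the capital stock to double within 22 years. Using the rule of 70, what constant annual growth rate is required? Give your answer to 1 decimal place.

70 / 22 ≈ 3.18, so about 3.2% annually.

roughly 3.2%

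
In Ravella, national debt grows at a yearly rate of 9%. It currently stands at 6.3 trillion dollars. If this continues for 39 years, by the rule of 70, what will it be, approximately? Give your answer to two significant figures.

Doubling time ≈ 70/9 = 7.78 years.
39 years is 39/7.78 ≈ 5.01 doublings, a factor of 2^5.01 ≈ 32.22.
6.3 × 32.22 ≈ 200 trillion dollars.

roughly 200 trillion dollars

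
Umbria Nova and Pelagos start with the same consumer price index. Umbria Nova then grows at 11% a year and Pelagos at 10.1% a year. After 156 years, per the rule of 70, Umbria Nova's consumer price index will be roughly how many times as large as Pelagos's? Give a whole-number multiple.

Only the 0.9-point difference matters.
70/0.9 ≈ 77.78 years per doubling of the ratio; 156 years gives 2.01 doublings, so ≈ 4×.

about 4 times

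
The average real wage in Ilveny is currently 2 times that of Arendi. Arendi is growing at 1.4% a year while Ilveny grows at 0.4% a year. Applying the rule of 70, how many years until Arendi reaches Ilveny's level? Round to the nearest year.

70 years

Arendi gains on Ilveny at 1.4% − 0.4% = 1 point a year.
At that relative rate the gap halves every 70/1 ≈ 70.00 years.
A 2 times gap closes after 1 halving: 1 × 70.00 ≈ 70 years.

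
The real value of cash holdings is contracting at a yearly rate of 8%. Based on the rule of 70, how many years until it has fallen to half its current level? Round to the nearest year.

Halving time ≈ 70 / 8 = 8.75 → 9 years.

approximately 9 years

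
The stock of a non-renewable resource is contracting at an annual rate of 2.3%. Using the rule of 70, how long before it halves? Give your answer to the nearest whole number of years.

Falling at 2.3%, it halves about every 70/2.3 = 30.43 years.

≈ 30 years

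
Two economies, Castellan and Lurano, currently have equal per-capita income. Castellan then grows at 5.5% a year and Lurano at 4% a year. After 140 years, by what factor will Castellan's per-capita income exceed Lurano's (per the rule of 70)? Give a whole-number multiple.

Castellan pulls ahead at 1.5 pp per year, so the ratio doubles every 70/1.5 ≈ 46.67 years.
In 140 years that's 3.00 doublings: 2^3.00 ≈ 8.

8 times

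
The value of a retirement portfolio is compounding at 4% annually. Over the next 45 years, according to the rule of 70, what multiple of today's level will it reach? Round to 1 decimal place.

Doubles every ≈ 17.50 years (70/4).
45 years is 2.57 doublings; 2^2.57 ≈ 5.9×.

approximately 5.9 times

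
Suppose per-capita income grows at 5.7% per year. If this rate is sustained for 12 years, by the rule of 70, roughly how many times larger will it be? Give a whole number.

At 5.7% one doubling takes ≈ 12.28 years; 12 years is 1 of them, so ×2.

2 times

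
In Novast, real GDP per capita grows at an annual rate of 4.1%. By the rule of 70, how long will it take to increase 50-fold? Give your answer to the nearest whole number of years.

Doubling time ≈ 70/4.1 = 17.07 years.
Reaching 50× takes log₂(50) ≈ 5.64 doublings.
5.64 × 17.07 ≈ 96 years.

around 96 years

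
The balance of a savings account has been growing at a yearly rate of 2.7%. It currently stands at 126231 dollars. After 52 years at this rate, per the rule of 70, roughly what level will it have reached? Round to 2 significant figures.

Doubling time ≈ 70/2.7 = 25.93 years.
52 years is 52/25.93 ≈ 2.01 doublings, a factor of 2^2.01 ≈ 4.03.
126231 × 4.03 ≈ 510000 dollars.

510000 dollars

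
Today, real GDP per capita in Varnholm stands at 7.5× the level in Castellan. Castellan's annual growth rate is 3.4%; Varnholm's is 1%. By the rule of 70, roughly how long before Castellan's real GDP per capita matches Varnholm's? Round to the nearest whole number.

about 85 years

Castellan gains on Varnholm at 3.4% − 1% = 2.4 points a year.
At that relative rate the gap halves every 70/2.4 ≈ 29.17 years.
A 7.5× gap takes log₂(7.5) ≈ 2.91 halvings to close: 2.91 × 29.17 ≈ 85 years.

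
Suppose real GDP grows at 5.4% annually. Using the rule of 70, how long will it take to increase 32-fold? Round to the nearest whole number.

One doubling takes 70/5.4 = 12.96 years.
32 = 2^5, so 5 doublings → 65 years.

approximately 65 years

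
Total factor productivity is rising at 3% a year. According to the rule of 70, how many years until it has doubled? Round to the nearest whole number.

roughly 23 years

Doubling time ≈ 70 / 3 = 23.33 years.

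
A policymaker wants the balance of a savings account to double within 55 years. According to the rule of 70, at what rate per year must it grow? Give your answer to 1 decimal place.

70 / 55 ≈ 1.27, so about 1.3% per year.

≈ 1.3%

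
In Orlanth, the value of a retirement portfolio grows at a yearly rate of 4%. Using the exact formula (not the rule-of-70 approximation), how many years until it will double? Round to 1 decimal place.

17.7 years

t = ln(2) / ln(1 + 0.04) = 0.6931 / 0.039221 ≈ 17.67.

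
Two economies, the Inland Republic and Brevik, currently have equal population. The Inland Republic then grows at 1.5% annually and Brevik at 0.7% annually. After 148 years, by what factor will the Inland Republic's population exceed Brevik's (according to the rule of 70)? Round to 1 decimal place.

approximately 3.2 times

Rate gap = 1.5% − 0.7% = 0.8 points.
The ratio doubles every 70/0.8 ≈ 87.50 years.
148/87.50 ≈ 1.69 doublings → ratio ≈ 2^1.69 ≈ 3.2.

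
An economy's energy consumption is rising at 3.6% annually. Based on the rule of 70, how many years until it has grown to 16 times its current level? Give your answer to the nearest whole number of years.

around 78 years

Doubling time ≈ 70/3.6 = 19.44 years.
Getting to 16× needs 4 doublings: 4 × 19.44 ≈ 78 years.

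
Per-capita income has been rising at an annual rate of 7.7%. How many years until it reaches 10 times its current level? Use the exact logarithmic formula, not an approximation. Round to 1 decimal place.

31.0 years

t = ln(10) / ln(1 + 0.077) = 2.3026 / 0.074179 ≈ 31.04.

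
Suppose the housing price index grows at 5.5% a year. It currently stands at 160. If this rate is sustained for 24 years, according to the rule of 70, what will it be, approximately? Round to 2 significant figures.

It doubles every 70/5.5 ≈ 12.73 years, so 24 years is 1.89 doublings.
2^1.89 ≈ 3.71; 160 × 3.71 ≈ 590.

roughly 590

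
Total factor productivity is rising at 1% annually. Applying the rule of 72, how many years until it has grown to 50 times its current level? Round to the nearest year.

Doubling time ≈ 72/1 = 72.00 years.
50× is log₂ 50 ≈ 5.64 doublings, so ≈ 5.64 × 72.00 = 406 years.

roughly 406 years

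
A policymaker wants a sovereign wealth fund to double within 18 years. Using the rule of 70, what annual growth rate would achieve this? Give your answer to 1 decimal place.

70 / 18 ≈ 3.89, so about 3.9% a year.

roughly 3.9% a year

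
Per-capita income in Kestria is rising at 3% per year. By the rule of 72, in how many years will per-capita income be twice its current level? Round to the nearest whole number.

72/3 ≈ 24.00, so it doubles roughly every 24 years.

around 24 years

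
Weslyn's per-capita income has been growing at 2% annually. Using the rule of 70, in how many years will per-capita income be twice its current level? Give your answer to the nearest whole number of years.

≈ 35 years

At 2%, doubling takes about 70/2 = 35.00 years.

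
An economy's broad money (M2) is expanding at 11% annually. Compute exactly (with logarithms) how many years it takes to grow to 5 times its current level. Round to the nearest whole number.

15 years

t = ln(5) / ln(1 + 0.11) = 1.6094 / 0.104360 ≈ 15.42.
≈ 15 years.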